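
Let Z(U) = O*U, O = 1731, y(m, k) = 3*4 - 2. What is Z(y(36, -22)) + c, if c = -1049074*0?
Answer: 17310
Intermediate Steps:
y(m, k) = 10 (y(m, k) = 12 - 2 = 10)
c = 0
Z(U) = 1731*U
Z(y(36, -22)) + c = 1731*10 + 0 = 17310 + 0 = 17310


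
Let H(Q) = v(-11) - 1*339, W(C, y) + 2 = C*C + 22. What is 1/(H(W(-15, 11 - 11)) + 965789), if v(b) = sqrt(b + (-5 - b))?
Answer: 193090/186418740501 - I*sqrt(5)/932093702505 ≈ 1.0358e-6 - 2.399e-12*I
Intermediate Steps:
v(b) = I*sqrt(5) (v(b) = sqrt(-5) = I*sqrt(5))
W(C, y) = 20 + C**2 (W(C, y) = -2 + (C*C + 22) = -2 + (C**2 + 22) = -2 + (22 + C**2) = 20 + C**2)
H(Q) = -339 + I*sqrt(5) (H(Q) = I*sqrt(5) - 1*339 = I*sqrt(5) - 339 = -339 + I*sqrt(5))
1/(H(W(-15, 11 - 11)) + 965789) = 1/((-339 + I*sqrt(5)) + 965789) = 1/(965450 + I*sqrt(5))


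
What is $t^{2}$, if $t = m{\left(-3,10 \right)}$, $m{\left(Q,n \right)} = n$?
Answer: $100$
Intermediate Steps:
$t = 10$
$t^{2} = 10^{2} = 100$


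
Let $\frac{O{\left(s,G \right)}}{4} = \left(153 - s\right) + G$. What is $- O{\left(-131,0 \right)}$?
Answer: $-1136$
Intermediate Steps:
$O{\left(s,G \right)} = 612 - 4 s + 4 G$ ($O{\left(s,G \right)} = 4 \left(\left(153 - s\right) + G\right) = 4 \left(153 + G - s\right) = 612 - 4 s + 4 G$)
$- O{\left(-131,0 \right)} = - (612 - -524 + 4 \cdot 0) = - (612 + 524 + 0) = \left(-1\right) 1136 = -1136$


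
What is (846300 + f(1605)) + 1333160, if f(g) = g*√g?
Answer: 2179460 + 1605*√1605 ≈ 2.2438e+6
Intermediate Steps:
f(g) = g^(3/2)
(846300 + f(1605)) + 1333160 = (846300 + 1605^(3/2)) + 1333160 = (846300 + 1605*√1605) + 1333160 = 2179460 + 1605*√1605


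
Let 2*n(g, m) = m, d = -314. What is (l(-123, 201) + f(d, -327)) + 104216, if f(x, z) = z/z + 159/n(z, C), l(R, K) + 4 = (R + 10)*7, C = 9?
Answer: 310372/3 ≈ 1.0346e+5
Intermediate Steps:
n(g, m) = m/2
l(R, K) = 66 + 7*R (l(R, K) = -4 + (R + 10)*7 = -4 + (10 + R)*7 = -4 + (70 + 7*R) = 66 + 7*R)
f(x, z) = 109/3 (f(x, z) = z/z + 159/(((½)*9)) = 1 + 159/(9/2) = 1 + 159*(2/9) = 1 + 106/3 = 109/3)
(l(-123, 201) + f(d, -327)) + 104216 = ((66 + 7*(-123)) + 109/3) + 104216 = ((66 - 861) + 109/3) + 104216 = (-795 + 109/3) + 104216 = -2276/3 + 104216 = 310372/3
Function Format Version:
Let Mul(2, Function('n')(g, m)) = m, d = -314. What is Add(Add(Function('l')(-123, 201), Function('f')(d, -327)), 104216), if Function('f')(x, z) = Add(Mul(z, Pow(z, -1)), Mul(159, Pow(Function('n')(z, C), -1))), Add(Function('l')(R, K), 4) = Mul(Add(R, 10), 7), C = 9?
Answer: Rational(310372, 3) ≈ 1.0346e+5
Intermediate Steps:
Function('n')(g, m) = Mul(Rational(1, 2), m)
Function('l')(R, K) = Add(66, Mul(7, R)) (Function('l')(R, K) = Add(-4, Mul(Add(R, 10), 7)) = Add(-4, Mul(Add(10, R), 7)) = Add(-4, Add(70, Mul(7, R))) = Add(66, Mul(7, R)))
Function('f')(x, z) = Rational(109, 3) (Function('f')(x, z) = Add(Mul(z, Pow(z, -1)), Mul(159, Pow(Mul(Rational(1, 2), 9), -1))) = Add(1, Mul(159, Pow(Rational(9, 2), -1))) = Add(1, Mul(159, Rational(2, 9))) = Add(1, Rational(106, 3)) = Rational(109, 3))
Add(Add(Function('l')(-123, 201), Function('f')(d, -327)), 104216) = Add(Add(Add(66, Mul(7, -123)), Rational(109, 3)), 104216) = Add(Add(Add(66, -861), Rational(109, 3)), 104216) = Add(Add(-795, Rational(109, 3)), 104216) = Add(Rational(-2276, 3), 104216) = Rational(310372, 3)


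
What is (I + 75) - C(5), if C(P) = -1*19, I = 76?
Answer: 170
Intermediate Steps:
C(P) = -19
(I + 75) - C(5) = (76 + 75) - 1*(-19) = 151 + 19 = 170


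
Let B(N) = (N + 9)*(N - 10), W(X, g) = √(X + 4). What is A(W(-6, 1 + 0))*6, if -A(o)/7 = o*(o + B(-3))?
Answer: 84 + 3276*I*√2 ≈ 84.0 + 4633.0*I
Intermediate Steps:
W(X, g) = √(4 + X)
B(N) = (-10 + N)*(9 + N) (B(N) = (9 + N)*(-10 + N) = (-10 + N)*(9 + N))
A(o) = -7*o*(-78 + o) (A(o) = -7*o*(o + (-90 + (-3)² - 1*(-3))) = -7*o*(o + (-90 + 9 + 3)) = -7*o*(o - 78) = -7*o*(-78 + o))
A(W(-6, 1 + 0))*6 = (7*√(4 - 6)*(78 - √(4 - 6)))*6 = (7*√(-2)*(78 - √(-2)))*6 = (7*(I*√2)*(78 - I*√2))*6 = (7*I*√2*(78 - I*√2))*6 = 42*I*√2*(78 - I*√2)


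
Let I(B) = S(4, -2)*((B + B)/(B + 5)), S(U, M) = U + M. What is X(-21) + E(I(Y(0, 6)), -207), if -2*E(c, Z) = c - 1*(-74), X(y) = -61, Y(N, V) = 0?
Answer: -98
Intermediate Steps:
S(U, M) = M + U
I(B) = 4*B/(5 + B) (I(B) = (-2 + 4)*((B + B)/(B + 5)) = 2*((2*B)/(5 + B)) = 2*(2*B/(5 + B)) = 4*B/(5 + B))
E(c, Z) = -37 - c/2 (E(c, Z) = -(c - 1*(-74))/2 = -(c + 74)/2 = -(74 + c)/2 = -37 - c/2)
X(-21) + E(I(Y(0, 6)), -207) = -61 + (-37 - 2*0/(5 + 0)) = -61 + (-37 - 2*0/5) = -61 + (-37 - 1/2*0) = -61 + (-37 + 0) = -61 - 37 = -98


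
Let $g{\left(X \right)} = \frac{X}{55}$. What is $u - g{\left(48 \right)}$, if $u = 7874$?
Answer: $\frac{433022}{55} \approx 7873.1$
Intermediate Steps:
$g{\left(X \right)} = \frac{X}{55}$ ($g{\left(X \right)} = X \frac{1}{55} = \frac{X}{55}$)
$u - g{\left(48 \right)} = 7874 - \frac{1}{55} \cdot 48 = 7874 - \frac{48}{55} = \frac{433022}{55}$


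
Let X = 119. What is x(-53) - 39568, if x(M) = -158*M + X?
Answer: -31075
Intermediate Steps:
x(M) = 119 - 158*M (x(M) = -158*M + 119 = 119 - 158*M)
x(-53) - 39568 = (119 - 158*(-53)) - 39568 = (119 + 8374) - 39568 = 8493 - 39568 = -31075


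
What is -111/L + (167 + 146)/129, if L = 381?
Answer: 34978/16383 ≈ 2.1350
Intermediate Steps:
-111/L + (167 + 146)/129 = -111/381 + (167 + 146)/129 = -111*1/381 + 313*(1/129) = -37/127 + 313/129 = 34978/16383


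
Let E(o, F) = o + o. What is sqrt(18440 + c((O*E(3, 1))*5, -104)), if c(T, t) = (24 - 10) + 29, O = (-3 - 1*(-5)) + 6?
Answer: sqrt(18483) ≈ 135.95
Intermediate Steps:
E(o, F) = 2*o
O = 8 (O = (-3 + 5) + 6 = 2 + 6 = 8)
c(T, t) = 43 (c(T, t) = 14 + 29 = 43)
sqrt(18440 + c((O*E(3, 1))*5, -104)) = sqrt(18440 + 43) = sqrt(18483)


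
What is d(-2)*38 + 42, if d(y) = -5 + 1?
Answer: -110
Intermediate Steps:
d(y) = -4
d(-2)*38 + 42 = -4*38 + 42 = -152 + 42 = -110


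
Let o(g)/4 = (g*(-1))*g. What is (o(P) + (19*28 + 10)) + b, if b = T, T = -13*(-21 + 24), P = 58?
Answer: -12953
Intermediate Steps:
o(g) = -4*g² (o(g) = 4*((g*(-1))*g) = 4*((-g)*g) = 4*(-g²) = -4*g²)
T = -39 (T = -13*3 = -39)
b = -39
(o(P) + (19*28 + 10)) + b = (-4*58² + (19*28 + 10)) - 39 = (-4*3364 + (532 + 10)) - 39 = (-13456 + 542) - 39 = -12914 - 39 = -12953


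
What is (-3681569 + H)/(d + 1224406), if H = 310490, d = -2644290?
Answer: 3371079/1419884 ≈ 2.3742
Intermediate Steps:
(-3681569 + H)/(d + 1224406) = (-3681569 + 310490)/(-2644290 + 1224406) = -3371079/(-1419884) = -3371079*(-1/1419884) = 3371079/1419884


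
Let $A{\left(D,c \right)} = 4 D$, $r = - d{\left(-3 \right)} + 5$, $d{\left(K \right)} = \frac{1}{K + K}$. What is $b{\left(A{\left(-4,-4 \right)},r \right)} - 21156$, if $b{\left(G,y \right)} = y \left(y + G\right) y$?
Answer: $- \frac{4632161}{216} \approx -21445.0$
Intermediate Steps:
$d{\left(K \right)} = \frac{1}{2 K}$
$r = \frac{31}{6}$ ($r = - \frac{1}{2 \left(-3\right)} + 5 = - \frac{-1}{2 \cdot 3} + 5 = \left(-1\right) \left(- \frac{1}{6}\right) + 5 = \frac{1}{6} + 5 = \frac{31}{6} \approx 5.1667$)
$b{\left(G,y \right)} = y^{2} \left(G + y\right)$ ($b{\left(G,y \right)} = y \left(G + y\right) y = y y \left(G + y\right) = y^{2} \left(G + y\right)$)
$b{\left(A{\left(-4,-4 \right)},r \right)} - 21156 = \left(\frac{31}{6}\right)^{2} \left(4 \left(-4\right) + \frac{31}{6}\right) - 21156 = \frac{961 \left(-16 + \frac{31}{6}\right)}{36} - 21156 = \frac{961}{36} \left(- \frac{65}{6}\right) - 21156 = - \frac{62465}{216} - 21156 = - \frac{4632161}{216}$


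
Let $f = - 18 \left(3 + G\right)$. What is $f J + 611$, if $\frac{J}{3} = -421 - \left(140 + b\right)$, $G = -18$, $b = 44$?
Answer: $-489439$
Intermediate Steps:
$J = -1815$ ($J = 3 \left(-421 - \left(140 + 44\right)\right) = 3 \left(-421 - 184\right) = 3 \left(-605\right) = -1815$)
$f = 270$ ($f = - 18 \left(3 - 18\right) = \left(-18\right) \left(-15\right) = 270$)
$f J + 611 = 270 \left(-1815\right) + 611 = -490050 + 611 = -489439$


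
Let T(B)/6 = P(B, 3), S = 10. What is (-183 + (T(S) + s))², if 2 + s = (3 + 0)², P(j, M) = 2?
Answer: 26896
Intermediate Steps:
T(B) = 12 (T(B) = 6*2 = 12)
s = 7 (s = -2 + (3 + 0)² = -2 + 3² = -2 + 9 = 7)
(-183 + (T(S) + s))² = (-183 + (12 + 7))² = (-183 + 19)² = (-164)² = 26896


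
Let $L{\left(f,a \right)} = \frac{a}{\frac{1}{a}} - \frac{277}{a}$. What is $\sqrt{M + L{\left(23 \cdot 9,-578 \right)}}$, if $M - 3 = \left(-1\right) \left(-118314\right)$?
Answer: $\frac{\sqrt{522976110}}{34} \approx 672.61$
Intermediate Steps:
$L{\left(f,a \right)} = a^{2} - \frac{277}{a}$ ($L{\left(f,a \right)} = a a - \frac{277}{a} = a^{2} - \frac{277}{a}$)
$M = 118317$ ($M = 3 - -118314 = 3 + 118314 = 118317$)
$\sqrt{M + L{\left(23 \cdot 9,-578 \right)}} = \sqrt{118317 + \frac{-277 + \left(-578\right)^{3}}{-578}} = \sqrt{118317 - \frac{-277 - 193100552}{578}} = \sqrt{118317 - - \frac{193100829}{578}} = \sqrt{118317 + \frac{193100829}{578}} = \sqrt{\frac{261488055}{578}} = \frac{\sqrt{522976110}}{34}$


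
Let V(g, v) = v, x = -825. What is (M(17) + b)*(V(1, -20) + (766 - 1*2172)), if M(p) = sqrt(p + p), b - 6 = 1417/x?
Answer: -5038058/825 - 1426*sqrt(34) ≈ -14422.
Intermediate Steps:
b = 3533/825 (b = 6 + 1417/(-825) = 6 + 1417*(-1/825) = 6 - 1417/825 = 3533/825 ≈ 4.2824)
M(p) = sqrt(2)*sqrt(p) (M(p) = sqrt(2*p) = sqrt(2)*sqrt(p))
(M(17) + b)*(V(1, -20) + (766 - 1*2172)) = (sqrt(2)*sqrt(17) + 3533/825)*(-20 + (766 - 1*2172)) = (sqrt(34) + 3533/825)*(-20 + (766 - 2172)) = (3533/825 + sqrt(34))*(-20 - 1406) = (3533/825 + sqrt(34))*(-1426) = -5038058/825 - 1426*sqrt(34)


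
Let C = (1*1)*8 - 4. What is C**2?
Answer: 16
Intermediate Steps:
C = 4 (C = 1*8 - 4 = 8 - 4 = 4)
C**2 = 4**2 = 16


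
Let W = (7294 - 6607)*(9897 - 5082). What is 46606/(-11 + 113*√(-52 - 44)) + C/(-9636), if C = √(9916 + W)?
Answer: -73238/175135 - √3317821/9636 - 3009416*I*√6/175135 ≈ -0.60721 - 42.091*I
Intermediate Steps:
W = 3307905 (W = 687*4815 = 3307905)
C = √3317821 (C = √(9916 + 3307905) = √3317821 ≈ 1821.5)
46606/(-11 + 113*√(-52 - 44)) + C/(-9636) = 46606/(-11 + 113*√(-52 - 44)) + √3317821/(-9636) = 46606/(-11 + 113*√(-96)) + √3317821*(-1/9636) = 46606/(-11 + 113*(4*I*√6)) - √3317821/9636 = 46606/(-11 + 452*I*√6) - √3317821/9636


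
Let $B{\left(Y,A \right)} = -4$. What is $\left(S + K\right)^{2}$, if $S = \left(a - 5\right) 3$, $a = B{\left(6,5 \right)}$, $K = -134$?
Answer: $25921$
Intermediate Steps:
$a = -4$
$S = -27$ ($S = \left(-4 - 5\right) 3 = \left(-9\right) 3 = -27$)
$\left(S + K\right)^{2} = \left(-27 - 134\right)^{2} = \left(-161\right)^{2} = 25921$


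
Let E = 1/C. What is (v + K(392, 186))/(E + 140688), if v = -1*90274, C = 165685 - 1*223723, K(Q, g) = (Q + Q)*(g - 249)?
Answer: -8105935308/8165250143 ≈ -0.99274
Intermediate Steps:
K(Q, g) = 2*Q*(-249 + g) (K(Q, g) = (2*Q)*(-249 + g) = 2*Q*(-249 + g))
C = -58038 (C = 165685 - 223723 = -58038)
E = -1/58038 (E = 1/(-58038) = -1/58038 ≈ -1.7230e-5)
v = -90274
(v + K(392, 186))/(E + 140688) = (-90274 + 2*392*(-249 + 186))/(-1/58038 + 140688) = (-90274 + 2*392*(-63))/(8165250143/58038) = (-90274 - 49392)*(58038/8165250143) = -139666*58038/8165250143 = -8105935308/8165250143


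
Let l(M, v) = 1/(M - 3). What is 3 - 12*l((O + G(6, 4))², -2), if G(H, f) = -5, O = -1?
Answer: 29/11 ≈ 2.6364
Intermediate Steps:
l(M, v) = 1/(-3 + M)
3 - 12*l((O + G(6, 4))², -2) = 3 - 12/(-3 + (-1 - 5)²) = 3 - 12/(-3 + (-6)²) = 3 - 12/(-3 + 36) = 3 - 12/33 = 3 - 12*1/33 = 3 - 4/11 = 29/11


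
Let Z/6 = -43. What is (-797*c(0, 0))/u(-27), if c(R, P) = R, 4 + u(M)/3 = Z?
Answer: 0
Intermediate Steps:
Z = -258 (Z = 6*(-43) = -258)
u(M) = -786 (u(M) = -12 + 3*(-258) = -12 - 774 = -786)
(-797*c(0, 0))/u(-27) = -797*0/(-786) = 0*(-1/786) = 0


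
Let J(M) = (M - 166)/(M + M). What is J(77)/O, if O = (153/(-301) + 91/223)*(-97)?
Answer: -853421/14357552 ≈ -0.059441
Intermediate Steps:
J(M) = (-166 + M)/(2*M) (J(M) = (-166 + M)/((2*M)) = (-166 + M)*(1/(2*M)) = (-166 + M)/(2*M))
O = 652616/67123 (O = (153*(-1/301) + 91*(1/223))*(-97) = (-153/301 + 91/223)*(-97) = -6728/67123*(-97) = 652616/67123 ≈ 9.7227)
J(77)/O = ((½)*(-166 + 77)/77)/(652616/67123) = ((½)*(1/77)*(-89))*(67123/652616) = -89/154*67123/652616 = -853421/14357552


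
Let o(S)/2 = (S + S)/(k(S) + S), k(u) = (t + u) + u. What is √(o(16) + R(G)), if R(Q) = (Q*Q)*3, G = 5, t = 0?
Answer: √687/3 ≈ 8.7369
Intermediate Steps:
k(u) = 2*u (k(u) = (0 + u) + u = u + u = 2*u)
o(S) = 4/3 (o(S) = 2*((S + S)/(2*S + S)) = 2*((2*S)/((3*S))) = 2*((2*S)*(1/(3*S))) = 2*(⅔) = 4/3)
R(Q) = 3*Q² (R(Q) = Q²*3 = 3*Q²)
√(o(16) + R(G)) = √(4/3 + 3*5²) = √(4/3 + 3*25) = √(4/3 + 75) = √(229/3) = √687/3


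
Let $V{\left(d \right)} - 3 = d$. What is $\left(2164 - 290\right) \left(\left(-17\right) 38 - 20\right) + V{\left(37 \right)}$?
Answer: $-1248044$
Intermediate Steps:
$V{\left(d \right)} = 3 + d$
$\left(2164 - 290\right) \left(\left(-17\right) 38 - 20\right) + V{\left(37 \right)} = \left(2164 - 290\right) \left(\left(-17\right) 38 - 20\right) + \left(3 + 37\right) = 1874 \left(-646 - 20\right) + 40 = 1874 \left(-666\right) + 40 = -1248084 + 40 = -1248044$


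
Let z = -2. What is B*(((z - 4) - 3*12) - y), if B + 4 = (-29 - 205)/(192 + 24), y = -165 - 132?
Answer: -5185/4 ≈ -1296.3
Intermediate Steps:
y = -297
B = -61/12 (B = -4 + (-29 - 205)/(192 + 24) = -4 - 234/216 = -4 - 234*1/216 = -4 - 13/12 = -61/12 ≈ -5.0833)
B*(((z - 4) - 3*12) - y) = -61*(((-2 - 4) - 3*12) - 1*(-297))/12 = -61*((-6 - 36) + 297)/12 = -61*(-42 + 297)/12 = -61/12*255 = -5185/4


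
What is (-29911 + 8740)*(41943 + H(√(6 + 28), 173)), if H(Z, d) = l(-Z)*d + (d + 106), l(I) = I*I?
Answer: -1018409784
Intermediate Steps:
l(I) = I²
H(Z, d) = 106 + d + d*Z² (H(Z, d) = (-Z)²*d + (d + 106) = Z²*d + (106 + d) = d*Z² + (106 + d) = 106 + d + d*Z²)
(-29911 + 8740)*(41943 + H(√(6 + 28), 173)) = (-29911 + 8740)*(41943 + (106 + 173 + 173*(√(6 + 28))²)) = -21171*(41943 + (106 + 173 + 173*(√34)²)) = -21171*(41943 + (106 + 173 + 173*34)) = -21171*(41943 + (106 + 173 + 5882)) = -21171*(41943 + 6161) = -21171*48104 = -1018409784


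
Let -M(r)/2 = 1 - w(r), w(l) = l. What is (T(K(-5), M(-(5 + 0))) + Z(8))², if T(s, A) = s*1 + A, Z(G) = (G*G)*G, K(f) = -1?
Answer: 249001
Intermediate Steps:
Z(G) = G³ (Z(G) = G²*G = G³)
M(r) = -2 + 2*r (M(r) = -2*(1 - r) = -2 + 2*r)
T(s, A) = A + s (T(s, A) = s + A = A + s)
(T(K(-5), M(-(5 + 0))) + Z(8))² = (((-2 + 2*(-(5 + 0))) - 1) + 8³)² = (((-2 + 2*(-1*5)) - 1) + 512)² = (((-2 + 2*(-5)) - 1) + 512)² = (((-2 - 10) - 1) + 512)² = ((-12 - 1) + 512)² = (-13 + 512)² = 499² = 249001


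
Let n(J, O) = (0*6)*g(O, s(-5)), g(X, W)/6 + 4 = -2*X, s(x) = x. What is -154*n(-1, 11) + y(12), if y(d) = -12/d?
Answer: -1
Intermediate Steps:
g(X, W) = -24 - 12*X (g(X, W) = -24 + 6*(-2*X) = -24 - 12*X)
n(J, O) = 0 (n(J, O) = (0*6)*(-24 - 12*O) = 0*(-24 - 12*O) = 0)
-154*n(-1, 11) + y(12) = -154*0 - 12/12 = 0 - 12*1/12 = 0 - 1 = -1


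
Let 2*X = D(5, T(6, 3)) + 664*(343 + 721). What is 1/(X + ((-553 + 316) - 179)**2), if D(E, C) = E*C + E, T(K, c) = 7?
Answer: 1/526324 ≈ 1.9000e-6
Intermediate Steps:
D(E, C) = E + C*E (D(E, C) = C*E + E = E + C*E)
X = 353268 (X = (5*(1 + 7) + 664*(343 + 721))/2 = (5*8 + 664*1064)/2 = (40 + 706496)/2 = (1/2)*706536 = 353268)
1/(X + ((-553 + 316) - 179)**2) = 1/(353268 + ((-553 + 316) - 179)**2) = 1/(353268 + (-237 - 179)**2) = 1/(353268 + (-416)**2) = 1/(353268 + 173056) = 1/526324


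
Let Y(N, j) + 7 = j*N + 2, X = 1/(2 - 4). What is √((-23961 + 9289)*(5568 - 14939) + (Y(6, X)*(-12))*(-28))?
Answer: 4*√8593039 ≈ 11726.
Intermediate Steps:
X = -½ (X = 1/(-2) = -½ ≈ -0.50000)
Y(N, j) = -5 + N*j (Y(N, j) = -7 + (j*N + 2) = -7 + (N*j + 2) = -7 + (2 + N*j) = -5 + N*j)
√((-23961 + 9289)*(5568 - 14939) + (Y(6, X)*(-12))*(-28)) = √((-23961 + 9289)*(5568 - 14939) + ((-5 + 6*(-½))*(-12))*(-28)) = √(-14672*(-9371) + ((-5 - 3)*(-12))*(-28)) = √(137491312 - 8*(-12)*(-28)) = √(137491312 + 96*(-28)) = √(137491312 - 2688) = √137488624 = 4*√8593039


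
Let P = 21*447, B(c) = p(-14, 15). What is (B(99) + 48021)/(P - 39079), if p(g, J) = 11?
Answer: -12008/7423 ≈ -1.6177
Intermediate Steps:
B(c) = 11
P = 9387
(B(99) + 48021)/(P - 39079) = (11 + 48021)/(9387 - 39079) = 48032/(-29692) = 48032*(-1/29692) = -12008/7423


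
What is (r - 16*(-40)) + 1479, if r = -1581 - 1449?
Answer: -911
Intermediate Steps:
r = -3030
(r - 16*(-40)) + 1479 = (-3030 - 16*(-40)) + 1479 = (-3030 + 640) + 1479 = -2390 + 1479 = -911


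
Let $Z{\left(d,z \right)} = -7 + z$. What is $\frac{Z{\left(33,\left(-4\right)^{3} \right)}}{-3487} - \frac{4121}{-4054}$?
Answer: $\frac{14657761}{14136298} \approx 1.0369$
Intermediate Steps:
$\frac{Z{\left(33,\left(-4\right)^{3} \right)}}{-3487} - \frac{4121}{-4054} = \frac{-7 + \left(-4\right)^{3}}{-3487} - \frac{4121}{-4054} = \left(-7 - 64\right) \left(- \frac{1}{3487}\right) - - \frac{4121}{4054} = \left(-71\right) \left(- \frac{1}{3487}\right) + \frac{4121}{4054} = \frac{71}{3487} + \frac{4121}{4054} = \frac{14657761}{14136298}$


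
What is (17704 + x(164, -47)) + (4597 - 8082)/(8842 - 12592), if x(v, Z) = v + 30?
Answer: 13424197/750 ≈ 17899.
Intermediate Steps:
x(v, Z) = 30 + v
(17704 + x(164, -47)) + (4597 - 8082)/(8842 - 12592) = (17704 + (30 + 164)) + (4597 - 8082)/(8842 - 12592) = (17704 + 194) - 3485/(-3750) = 17898 - 3485*(-1/3750) = 17898 + 697/750 = 13424197/750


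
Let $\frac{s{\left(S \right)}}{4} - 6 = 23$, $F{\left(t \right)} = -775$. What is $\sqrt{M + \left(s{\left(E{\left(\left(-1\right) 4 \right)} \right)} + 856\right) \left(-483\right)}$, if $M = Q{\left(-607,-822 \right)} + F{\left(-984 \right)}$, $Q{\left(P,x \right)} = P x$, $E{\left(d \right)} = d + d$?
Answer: $\sqrt{28703} \approx 169.42$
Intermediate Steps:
$E{\left(d \right)} = 2 d$
$s{\left(S \right)} = 116$ ($s{\left(S \right)} = 24 + 4 \cdot 23 = 24 + 92 = 116$)
$M = 498179$ ($M = \left(-607\right) \left(-822\right) - 775 = 498954 - 775 = 498179$)
$\sqrt{M + \left(s{\left(E{\left(\left(-1\right) 4 \right)} \right)} + 856\right) \left(-483\right)} = \sqrt{498179 + \left(116 + 856\right) \left(-483\right)} = \sqrt{498179 + 972 \left(-483\right)} = \sqrt{498179 - 469476} = \sqrt{28703}$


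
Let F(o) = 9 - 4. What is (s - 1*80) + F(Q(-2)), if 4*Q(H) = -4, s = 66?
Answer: -9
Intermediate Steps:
Q(H) = -1 (Q(H) = (¼)*(-4) = -1)
F(o) = 5
(s - 1*80) + F(Q(-2)) = (66 - 1*80) + 5 = (66 - 80) + 5 = -14 + 5 = -9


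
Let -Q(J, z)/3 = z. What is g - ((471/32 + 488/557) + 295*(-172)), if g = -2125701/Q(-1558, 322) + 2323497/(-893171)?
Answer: 135645239608237983/2563100664544 ≈ 52922.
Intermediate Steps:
Q(J, z) = -3*z
g = 632123329923/287601062 (g = -2125701/((-3*322)) + 2323497/(-893171) = -2125701/(-966) + 2323497*(-1/893171) = -2125701*(-1/966) - 2323497/893171 = 708567/322 - 2323497/893171 = 632123329923/287601062 ≈ 2197.9)
g - ((471/32 + 488/557) + 295*(-172)) = 632123329923/287601062 - ((471/32 + 488/557) + 295*(-172)) = 632123329923/287601062 - ((471*(1/32) + 488*(1/557)) - 50740) = 632123329923/287601062 - ((471/32 + 488/557) - 50740) = 632123329923/287601062 - (277963/17824 - 50740) = 632123329923/287601062 - 1*(-904111797/17824) = 632123329923/287601062 + 904111797/17824 = 135645239608237983/2563100664544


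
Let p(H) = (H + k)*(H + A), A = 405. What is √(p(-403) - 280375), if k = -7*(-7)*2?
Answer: I*√280985 ≈ 530.08*I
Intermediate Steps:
k = 98 (k = 49*2 = 98)
p(H) = (98 + H)*(405 + H) (p(H) = (H + 98)*(H + 405) = (98 + H)*(405 + H))
√(p(-403) - 280375) = √((39690 + (-403)² + 503*(-403)) - 280375) = √((39690 + 162409 - 202709) - 280375) = √(-610 - 280375) = √(-280985) = I*√280985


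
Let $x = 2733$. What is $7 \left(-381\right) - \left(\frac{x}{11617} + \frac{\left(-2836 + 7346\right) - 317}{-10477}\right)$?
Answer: $- \frac{324583984663}{121711309} \approx -2666.8$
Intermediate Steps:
$7 \left(-381\right) - \left(\frac{x}{11617} + \frac{\left(-2836 + 7346\right) - 317}{-10477}\right) = 7 \left(-381\right) - \left(\frac{2733}{11617} + \frac{\left(-2836 + 7346\right) - 317}{-10477}\right) = -2667 - \left(2733 \cdot \frac{1}{11617} + \left(4510 - 317\right) \left(- \frac{1}{10477}\right)\right) = -2667 - \left(\frac{2733}{11617} + 4193 \left(- \frac{1}{10477}\right)\right) = -2667 - \left(\frac{2733}{11617} - \frac{4193}{10477}\right) = -2667 - - \frac{20076440}{121711309} = -2667 + \frac{20076440}{121711309} = - \frac{324583984663}{121711309}$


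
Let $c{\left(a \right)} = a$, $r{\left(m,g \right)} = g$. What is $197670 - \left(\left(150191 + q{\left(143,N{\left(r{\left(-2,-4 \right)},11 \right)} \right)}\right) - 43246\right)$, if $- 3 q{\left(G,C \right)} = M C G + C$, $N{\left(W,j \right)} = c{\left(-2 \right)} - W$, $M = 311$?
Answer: $\frac{361123}{3} \approx 1.2037 \cdot 10^{5}$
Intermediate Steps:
$N{\left(W,j \right)} = -2 - W$
$q{\left(G,C \right)} = - \frac{C}{3} - \frac{311 C G}{3}$ ($q{\left(G,C \right)} = - \frac{311 C G + C}{3} = - \frac{C + 311 C G}{3} = - \frac{C}{3} - \frac{311 C G}{3}$)
$197670 - \left(\left(150191 + q{\left(143,N{\left(r{\left(-2,-4 \right)},11 \right)} \right)}\right) - 43246\right) = 197670 - \left(\left(150191 - \frac{\left(-2 - -4\right) \left(1 + 311 \cdot 143\right)}{3}\right) - 43246\right) = 197670 - \left(\left(150191 - \frac{\left(-2 + 4\right) \left(1 + 44473\right)}{3}\right) - 43246\right) = 197670 - \left(\left(150191 - \frac{2}{3} \cdot 44474\right) - 43246\right) = 197670 - \left(\left(150191 - \frac{88948}{3}\right) - 43246\right) = 197670 - \left(\frac{361625}{3} - 43246\right) = 197670 - \frac{231887}{3} = \frac{361123}{3}$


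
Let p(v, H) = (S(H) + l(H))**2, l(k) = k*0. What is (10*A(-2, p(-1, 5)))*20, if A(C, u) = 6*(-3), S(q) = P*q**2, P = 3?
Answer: -3600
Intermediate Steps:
l(k) = 0
S(q) = 3*q**2
p(v, H) = 9*H**4 (p(v, H) = (3*H**2 + 0)**2 = (3*H**2)**2 = 9*H**4)
A(C, u) = -18
(10*A(-2, p(-1, 5)))*20 = (10*(-18))*20 = -180*20 = -3600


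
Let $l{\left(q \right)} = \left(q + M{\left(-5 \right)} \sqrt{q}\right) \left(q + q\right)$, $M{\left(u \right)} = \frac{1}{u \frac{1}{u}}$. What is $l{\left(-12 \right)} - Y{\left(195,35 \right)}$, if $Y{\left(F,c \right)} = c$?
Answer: $253 - 48 i \sqrt{3} \approx 253.0 - 83.138 i$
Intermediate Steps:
$M{\left(u \right)} = 1$ ($M{\left(u \right)} = 1^{-1} = 1$)
$l{\left(q \right)} = 2 q \left(q + \sqrt{q}\right)$ ($l{\left(q \right)} = \left(q + 1 \sqrt{q}\right) \left(q + q\right) = \left(q + \sqrt{q}\right) 2 q = 2 q \left(q + \sqrt{q}\right)$)
$l{\left(-12 \right)} - Y{\left(195,35 \right)} = \left(2 \left(-12\right)^{2} + 2 \left(-12\right)^{\frac{3}{2}}\right) - 35 = \left(2 \cdot 144 + 2 \left(- 24 i \sqrt{3}\right)\right) - 35 = \left(288 - 48 i \sqrt{3}\right) - 35 = 253 - 48 i \sqrt{3}$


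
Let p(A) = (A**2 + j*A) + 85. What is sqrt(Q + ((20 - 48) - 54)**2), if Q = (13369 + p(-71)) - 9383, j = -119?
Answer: sqrt(24285) ≈ 155.84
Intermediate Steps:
p(A) = 85 + A**2 - 119*A (p(A) = (A**2 - 119*A) + 85 = 85 + A**2 - 119*A)
Q = 17561 (Q = (13369 + (85 + (-71)**2 - 119*(-71))) - 9383 = (13369 + (85 + 5041 + 8449)) - 9383 = (13369 + 13575) - 9383 = 26944 - 9383 = 17561)
sqrt(Q + ((20 - 48) - 54)**2) = sqrt(17561 + ((20 - 48) - 54)**2) = sqrt(17561 + (-28 - 54)**2) = sqrt(17561 + (-82)**2) = sqrt(17561 + 6724) = sqrt(24285)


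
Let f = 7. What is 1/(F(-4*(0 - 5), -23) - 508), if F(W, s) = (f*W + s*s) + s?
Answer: 1/138 ≈ 0.0072464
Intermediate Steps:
F(W, s) = s + s**2 + 7*W (F(W, s) = (7*W + s*s) + s = (7*W + s**2) + s = (s**2 + 7*W) + s = s + s**2 + 7*W)
1/(F(-4*(0 - 5), -23) - 508) = 1/((-23 + (-23)**2 + 7*(-4*(0 - 5))) - 508) = 1/((-23 + 529 + 7*(-4*(-5))) - 508) = 1/((-23 + 529 + 7*20) - 508) = 1/((-23 + 529 + 140) - 508) = 1/(646 - 508) = 1/138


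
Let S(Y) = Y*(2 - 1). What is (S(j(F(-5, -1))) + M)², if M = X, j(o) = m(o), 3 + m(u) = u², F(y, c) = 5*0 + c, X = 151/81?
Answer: 121/6561 ≈ 0.018442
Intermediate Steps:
X = 151/81 (X = 151*(1/81) = 151/81 ≈ 1.8642)
F(y, c) = c (F(y, c) = 0 + c = c)
m(u) = -3 + u²
j(o) = -3 + o²
S(Y) = Y (S(Y) = Y*1 = Y)
M = 151/81 ≈ 1.8642
(S(j(F(-5, -1))) + M)² = ((-3 + (-1)²) + 151/81)² = ((-3 + 1) + 151/81)² = (-2 + 151/81)² = (-11/81)² = 121/6561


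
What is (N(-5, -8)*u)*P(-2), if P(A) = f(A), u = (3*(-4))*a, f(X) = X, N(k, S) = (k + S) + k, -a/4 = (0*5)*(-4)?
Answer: 0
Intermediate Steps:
a = 0 (a = -4*0*5*(-4) = -0*(-4) = -4*0 = 0)
N(k, S) = S + 2*k (N(k, S) = (S + k) + k = S + 2*k)
u = 0 (u = (3*(-4))*0 = -12*0 = 0)
P(A) = A
(N(-5, -8)*u)*P(-2) = ((-8 + 2*(-5))*0)*(-2) = ((-8 - 10)*0)*(-2) = -18*0*(-2) = 0*(-2) = 0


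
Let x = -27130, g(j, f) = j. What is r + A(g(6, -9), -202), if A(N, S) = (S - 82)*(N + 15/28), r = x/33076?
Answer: -214973189/115766 ≈ -1857.0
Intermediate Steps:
r = -13565/16538 (r = -27130/33076 = -27130*1/33076 = -13565/16538 ≈ -0.82023)
A(N, S) = (-82 + S)*(15/28 + N) (A(N, S) = (-82 + S)*(N + 15*(1/28)) = (-82 + S)*(N + 15/28) = (-82 + S)*(15/28 + N))
r + A(g(6, -9), -202) = -13565/16538 + (-615/14 - 82*6 + (15/28)*(-202) + 6*(-202)) = -13565/16538 + (-615/14 - 492 - 1515/14 - 1212) = -13565/16538 - 12993/7 = -214973189/115766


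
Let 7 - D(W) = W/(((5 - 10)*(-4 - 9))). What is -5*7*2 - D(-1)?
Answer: -5006/65 ≈ -77.015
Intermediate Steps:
D(W) = 7 - W/65 (D(W) = 7 - W/((5 - 10)*(-4 - 9)) = 7 - W/((-5*(-13))) = 7 - W/65)
-5*7*2 - D(-1) = -5*7*2 - (7 - 1/65*(-1)) = -35*2 - (7 + 1/65) = -70 - 1*456/65 = -70 - 456/65 = -5006/65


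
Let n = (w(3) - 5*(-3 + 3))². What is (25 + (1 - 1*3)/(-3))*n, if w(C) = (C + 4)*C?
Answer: 11319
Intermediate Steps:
w(C) = C*(4 + C) (w(C) = (4 + C)*C = C*(4 + C))
n = 441 (n = (3*(4 + 3) - 5*(-3 + 3))² = (3*7 - 5*0)² = (21 + 0)² = 21² = 441)
(25 + (1 - 1*3)/(-3))*n = (25 + (1 - 1*3)/(-3))*441 = (25 - (1 - 3)/3)*441 = (25 - ⅓*(-2))*441 = (25 + ⅔)*441 = (77/3)*441 = 11319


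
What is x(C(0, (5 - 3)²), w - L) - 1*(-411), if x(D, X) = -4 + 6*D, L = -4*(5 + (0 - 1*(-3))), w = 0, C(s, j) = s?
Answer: 407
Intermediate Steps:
L = -32 (L = -4*(5 + (0 + 3)) = -4*(5 + 3) = -4*8 = -32)
x(C(0, (5 - 3)²), w - L) - 1*(-411) = (-4 + 6*0) - 1*(-411) = (-4 + 0) + 411 = -4 + 411 = 407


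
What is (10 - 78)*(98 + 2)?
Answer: -6800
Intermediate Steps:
(10 - 78)*(98 + 2) = -68*100 = -6800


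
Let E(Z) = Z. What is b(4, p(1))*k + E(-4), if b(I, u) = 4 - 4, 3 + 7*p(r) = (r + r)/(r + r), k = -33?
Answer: -4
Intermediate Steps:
p(r) = -2/7 (p(r) = -3/7 + ((r + r)/(r + r))/7 = -3/7 + ((2*r)/((2*r)))/7 = -3/7 + ((2*r)*(1/(2*r)))/7 = -3/7 + (1/7)*1 = -3/7 + 1/7 = -2/7)
b(I, u) = 0
b(4, p(1))*k + E(-4) = 0*(-33) - 4 = 0 - 4 = -4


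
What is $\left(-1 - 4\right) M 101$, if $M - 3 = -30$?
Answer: $13635$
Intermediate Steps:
$M = -27$ ($M = 3 - 30 = -27$)
$\left(-1 - 4\right) M 101 = \left(-1 - 4\right) \left(-27\right) 101 = \left(-5\right) \left(-27\right) 101 = 135 \cdot 101 = 13635$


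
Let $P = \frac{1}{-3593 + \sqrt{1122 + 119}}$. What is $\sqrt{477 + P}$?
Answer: $\frac{\sqrt{19870257808537346 - 3227102 \sqrt{1241}}}{6454204} \approx 21.84$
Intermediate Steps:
$P = \frac{1}{-3593 + \sqrt{1241}} \approx -0.00028107$
$\sqrt{477 + P} = \sqrt{477 - \left(\frac{3593}{12908408} + \frac{\sqrt{1241}}{12908408}\right)} = \sqrt{\frac{6157307023}{12908408} - \frac{\sqrt{1241}}{12908408}}$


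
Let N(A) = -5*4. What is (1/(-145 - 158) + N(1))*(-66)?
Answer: 133342/101 ≈ 1320.2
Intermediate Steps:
N(A) = -20
(1/(-145 - 158) + N(1))*(-66) = (1/(-145 - 158) - 20)*(-66) = (1/(-303) - 20)*(-66) = (-1/303 - 20)*(-66) = -6061/303*(-66) = 133342/101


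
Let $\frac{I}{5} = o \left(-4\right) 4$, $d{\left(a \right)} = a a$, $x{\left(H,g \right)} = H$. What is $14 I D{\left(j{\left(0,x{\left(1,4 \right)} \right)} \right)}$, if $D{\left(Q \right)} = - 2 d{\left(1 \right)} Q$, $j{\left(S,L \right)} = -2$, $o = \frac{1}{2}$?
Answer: $-2240$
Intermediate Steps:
$o = \frac{1}{2} \approx 0.5$
$d{\left(a \right)} = a^{2}$
$D{\left(Q \right)} = - 2 Q$ ($D{\left(Q \right)} = - 2 \cdot 1^{2} Q = \left(-2\right) 1 Q = - 2 Q$)
$I = -40$ ($I = 5 \cdot \frac{1}{2} \left(-4\right) 4 = 5 \left(\left(-2\right) 4\right) = 5 \left(-8\right) = -40$)
$14 I D{\left(j{\left(0,x{\left(1,4 \right)} \right)} \right)} = 14 \left(-40\right) \left(\left(-2\right) \left(-2\right)\right) = \left(-560\right) 4 = -2240$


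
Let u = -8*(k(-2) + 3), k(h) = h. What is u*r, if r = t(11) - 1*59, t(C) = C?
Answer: 384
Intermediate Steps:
u = -8 (u = -8*(-2 + 3) = -8*1 = -8)
r = -48 (r = 11 - 1*59 = 11 - 59 = -48)
u*r = -8*(-48) = 384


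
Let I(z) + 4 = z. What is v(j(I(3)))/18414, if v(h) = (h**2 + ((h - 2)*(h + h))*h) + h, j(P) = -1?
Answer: -1/3069 ≈ -0.00032584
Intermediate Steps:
I(z) = -4 + z
v(h) = h + h**2 + 2*h**2*(-2 + h) (v(h) = (h**2 + ((-2 + h)*(2*h))*h) + h = (h**2 + (2*h*(-2 + h))*h) + h = (h**2 + 2*h**2*(-2 + h)) + h = h + h**2 + 2*h**2*(-2 + h))
v(j(I(3)))/18414 = -(1 - 3*(-1) + 2*(-1)**2)/18414 = -(1 + 3 + 2*1)*(1/18414) = -(1 + 3 + 2)*(1/18414) = -1*6*(1/18414) = -6*1/18414 = -1/3069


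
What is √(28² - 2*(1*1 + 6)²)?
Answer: 7*√14 ≈ 26.192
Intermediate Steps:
√(28² - 2*(1*1 + 6)²) = √(784 - 2*(1 + 6)²) = √(784 - 2*7²) = √(784 - 2*49) = √(784 - 98) = √686 = 7*√14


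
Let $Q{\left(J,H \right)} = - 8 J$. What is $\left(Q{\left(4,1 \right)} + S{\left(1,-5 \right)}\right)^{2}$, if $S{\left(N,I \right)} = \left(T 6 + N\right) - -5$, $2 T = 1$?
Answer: $529$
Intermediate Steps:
$T = \frac{1}{2}$ ($T = \frac{1}{2} \cdot 1 = \frac{1}{2} \approx 0.5$)
$S{\left(N,I \right)} = 8 + N$ ($S{\left(N,I \right)} = \left(\frac{1}{2} \cdot 6 + N\right) - -5 = \left(3 + N\right) + 5 = 8 + N$)
$\left(Q{\left(4,1 \right)} + S{\left(1,-5 \right)}\right)^{2} = \left(\left(-8\right) 4 + \left(8 + 1\right)\right)^{2} = \left(-32 + 9\right)^{2} = \left(-23\right)^{2} = 529$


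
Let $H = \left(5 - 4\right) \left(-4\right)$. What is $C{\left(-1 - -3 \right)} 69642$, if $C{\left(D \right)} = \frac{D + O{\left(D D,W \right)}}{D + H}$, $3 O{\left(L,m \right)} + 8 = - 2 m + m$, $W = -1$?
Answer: $11607$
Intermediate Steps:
$O{\left(L,m \right)} = - \frac{8}{3} - \frac{m}{3}$ ($O{\left(L,m \right)} = - \frac{8}{3} + \frac{- 2 m + m}{3} = - \frac{8}{3} + \frac{\left(-1\right) m}{3} = - \frac{8}{3} - \frac{m}{3}$)
$H = -4$ ($H = 1 \left(-4\right) = -4$)
$C{\left(D \right)} = \frac{- \frac{7}{3} + D}{-4 + D}$ ($C{\left(D \right)} = \frac{D - \frac{7}{3}}{D - 4} = \frac{D + \left(- \frac{8}{3} + \frac{1}{3}\right)}{-4 + D} = \frac{D - \frac{7}{3}}{-4 + D} = \frac{- \frac{7}{3} + D}{-4 + D}$)
$C{\left(-1 - -3 \right)} 69642 = \frac{- \frac{7}{3} - -2}{-4 - -2} \cdot 69642 = \frac{- \frac{7}{3} + \left(-1 + 3\right)}{-4 + \left(-1 + 3\right)} 69642 = \frac{- \frac{7}{3} + 2}{-4 + 2} \cdot 69642 = \frac{1}{-2} \left(- \frac{1}{3}\right) 69642 = \left(- \frac{1}{2}\right) \left(- \frac{1}{3}\right) 69642 = \frac{1}{6} \cdot 69642 = 11607$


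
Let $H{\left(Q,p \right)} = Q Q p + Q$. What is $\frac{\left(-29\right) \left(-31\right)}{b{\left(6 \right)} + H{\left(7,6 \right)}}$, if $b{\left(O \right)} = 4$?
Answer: $\frac{899}{305} \approx 2.9475$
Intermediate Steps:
$H{\left(Q,p \right)} = Q + p Q^{2}$ ($H{\left(Q,p \right)} = Q^{2} p + Q = p Q^{2} + Q = Q + p Q^{2}$)
$\frac{\left(-29\right) \left(-31\right)}{b{\left(6 \right)} + H{\left(7,6 \right)}} = \frac{\left(-29\right) \left(-31\right)}{4 + 7 \left(1 + 7 \cdot 6\right)} = \frac{899}{4 + 7 \left(1 + 42\right)} = \frac{899}{4 + 7 \cdot 43} = \frac{899}{4 + 301} = \frac{899}{305}$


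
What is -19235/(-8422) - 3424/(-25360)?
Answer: 32289783/13348870 ≈ 2.4189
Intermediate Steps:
-19235/(-8422) - 3424/(-25360) = -19235*(-1/8422) - 3424*(-1/25360) = 19235/8422 + 214/1585 = 32289783/13348870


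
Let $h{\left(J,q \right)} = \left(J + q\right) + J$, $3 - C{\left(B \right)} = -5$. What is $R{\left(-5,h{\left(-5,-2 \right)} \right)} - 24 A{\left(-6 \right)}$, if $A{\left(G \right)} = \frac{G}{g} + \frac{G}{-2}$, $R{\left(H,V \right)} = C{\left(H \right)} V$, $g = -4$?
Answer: $-204$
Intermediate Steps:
$C{\left(B \right)} = 8$ ($C{\left(B \right)} = 3 - -5 = 3 + 5 = 8$)
$h{\left(J,q \right)} = q + 2 J$
$R{\left(H,V \right)} = 8 V$
$A{\left(G \right)} = - \frac{3 G}{4}$ ($A{\left(G \right)} = \frac{G}{-4} + \frac{G}{-2} = G \left(- \frac{1}{4}\right) + G \left(- \frac{1}{2}\right) = - \frac{G}{4} - \frac{G}{2} = - \frac{3 G}{4}$)
$R{\left(-5,h{\left(-5,-2 \right)} \right)} - 24 A{\left(-6 \right)} = 8 \left(-2 + 2 \left(-5\right)\right) - 24 \left(\left(- \frac{3}{4}\right) \left(-6\right)\right) = 8 \left(-2 - 10\right) - 108 = 8 \left(-12\right) - 108 = -96 - 108 = -204$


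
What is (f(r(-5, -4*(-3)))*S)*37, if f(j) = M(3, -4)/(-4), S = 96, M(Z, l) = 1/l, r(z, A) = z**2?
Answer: 222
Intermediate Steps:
f(j) = 1/16 (f(j) = 1/(-4*(-4)) = -1/4*(-1/4) = 1/16)
(f(r(-5, -4*(-3)))*S)*37 = ((1/16)*96)*37 = 6*37 = 222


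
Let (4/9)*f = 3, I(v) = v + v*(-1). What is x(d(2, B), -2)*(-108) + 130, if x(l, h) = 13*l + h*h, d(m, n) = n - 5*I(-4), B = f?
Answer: -9779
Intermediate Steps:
I(v) = 0 (I(v) = v - v = 0)
f = 27/4 (f = (9/4)*3 = 27/4 ≈ 6.7500)
B = 27/4 ≈ 6.7500
d(m, n) = n (d(m, n) = n - 5*0 = n + 0 = n)
x(l, h) = h**2 + 13*l (x(l, h) = 13*l + h**2 = h**2 + 13*l)
x(d(2, B), -2)*(-108) + 130 = ((-2)**2 + 13*(27/4))*(-108) + 130 = (4 + 351/4)*(-108) + 130 = (367/4)*(-108) + 130 = -9909 + 130 = -9779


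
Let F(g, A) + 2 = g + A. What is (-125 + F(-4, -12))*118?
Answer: -16874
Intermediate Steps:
F(g, A) = -2 + A + g (F(g, A) = -2 + (g + A) = -2 + (A + g) = -2 + A + g)
(-125 + F(-4, -12))*118 = (-125 + (-2 - 12 - 4))*118 = (-125 - 18)*118 = -143*118 = -16874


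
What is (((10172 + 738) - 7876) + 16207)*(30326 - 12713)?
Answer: 338891733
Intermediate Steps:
(((10172 + 738) - 7876) + 16207)*(30326 - 12713) = ((10910 - 7876) + 16207)*17613 = (3034 + 16207)*17613 = 19241*17613 = 338891733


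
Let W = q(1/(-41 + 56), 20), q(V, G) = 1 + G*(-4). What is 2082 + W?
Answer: 2003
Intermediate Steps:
q(V, G) = 1 - 4*G
W = -79 (W = 1 - 4*20 = 1 - 80 = -79)
2082 + W = 2082 - 79 = 2003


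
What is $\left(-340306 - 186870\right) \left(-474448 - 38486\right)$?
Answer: $270406494384$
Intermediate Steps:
$\left(-340306 - 186870\right) \left(-474448 - 38486\right) = \left(-527176\right) \left(-512934\right) = 270406494384$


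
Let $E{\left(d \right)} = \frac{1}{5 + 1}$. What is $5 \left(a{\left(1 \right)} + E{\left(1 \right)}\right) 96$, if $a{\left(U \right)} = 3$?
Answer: $1520$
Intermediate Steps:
$E{\left(d \right)} = \frac{1}{6}$
$5 \left(a{\left(1 \right)} + E{\left(1 \right)}\right) 96 = 5 \left(3 + \frac{1}{6}\right) 96 = 5 \cdot \frac{19}{6} \cdot 96 = \frac{95}{6} \cdot 96 = 1520$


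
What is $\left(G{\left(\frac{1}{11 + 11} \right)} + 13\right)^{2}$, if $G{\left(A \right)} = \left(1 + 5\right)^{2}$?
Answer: $2401$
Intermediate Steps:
$G{\left(A \right)} = 36$ ($G{\left(A \right)} = 6^{2} = 36$)
$\left(G{\left(\frac{1}{11 + 11} \right)} + 13\right)^{2} = \left(36 + 13\right)^{2} = 49^{2} = 2401$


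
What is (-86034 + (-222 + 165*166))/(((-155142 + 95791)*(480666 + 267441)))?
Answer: 19622/14800299519 ≈ 1.3258e-6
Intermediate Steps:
(-86034 + (-222 + 165*166))/(((-155142 + 95791)*(480666 + 267441))) = (-86034 + (-222 + 27390))/((-59351*748107)) = (-86034 + 27168)/(-44400898557) = -58866*(-1/44400898557) = 19622/14800299519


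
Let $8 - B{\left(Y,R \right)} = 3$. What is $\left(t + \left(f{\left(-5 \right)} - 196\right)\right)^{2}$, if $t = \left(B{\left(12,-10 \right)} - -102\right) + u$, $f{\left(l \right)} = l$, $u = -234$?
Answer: $107584$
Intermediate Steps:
$B{\left(Y,R \right)} = 5$ ($B{\left(Y,R \right)} = 8 - 3 = 5$)
$t = -127$ ($t = \left(5 - -102\right) - 234 = \left(5 + 102\right) - 234 = 107 - 234 = -127$)
$\left(t + \left(f{\left(-5 \right)} - 196\right)\right)^{2} = \left(-127 - 201\right)^{2} = \left(-328\right)^{2} = 107584$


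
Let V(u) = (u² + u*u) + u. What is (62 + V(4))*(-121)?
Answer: -11858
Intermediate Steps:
V(u) = u + 2*u² (V(u) = (u² + u²) + u = 2*u² + u = u + 2*u²)
(62 + V(4))*(-121) = (62 + 4*(1 + 2*4))*(-121) = (62 + 4*(1 + 8))*(-121) = (62 + 4*9)*(-121) = (62 + 36)*(-121) = 98*(-121) = -11858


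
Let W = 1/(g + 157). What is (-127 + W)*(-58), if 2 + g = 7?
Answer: 596617/81 ≈ 7365.6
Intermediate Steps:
g = 5 (g = -2 + 7 = 5)
W = 1/162 (W = 1/(5 + 157) = 1/162 ≈ 0.0061728)
(-127 + W)*(-58) = (-127 + 1/162)*(-58) = -20573/162*(-58) = 596617/81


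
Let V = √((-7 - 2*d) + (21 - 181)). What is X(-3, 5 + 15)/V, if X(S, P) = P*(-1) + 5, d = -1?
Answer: I*√165/11 ≈ 1.1677*I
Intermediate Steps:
V = I*√165 (V = √((-7 - 2*(-1)) + (21 - 181)) = √((-7 + 2) - 160) = √(-5 - 160) = √(-165) = I*√165 ≈ 12.845*I)
X(S, P) = 5 - P (X(S, P) = -P + 5 = 5 - P)
X(-3, 5 + 15)/V = (5 - (5 + 15))/((I*√165)) = (5 - 1*20)*(-I*√165/165) = (5 - 20)*(-I*√165/165) = -(-1)*I*√165/11 = I*√165/11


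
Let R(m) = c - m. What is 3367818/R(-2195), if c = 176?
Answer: 3367818/2371 ≈ 1420.4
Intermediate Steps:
R(m) = 176 - m
3367818/R(-2195) = 3367818/(176 - 1*(-2195)) = 3367818/(176 + 2195) = 3367818/2371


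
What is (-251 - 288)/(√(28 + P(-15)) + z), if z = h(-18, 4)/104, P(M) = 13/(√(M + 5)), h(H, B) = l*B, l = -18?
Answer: 70070/(90 - 13*√10*√(280 - 13*I*√10)) ≈ -116.02 - 9.7426*I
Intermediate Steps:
h(H, B) = -18*B
P(M) = 13/√(5 + M) (P(M) = 13/(√(5 + M)) = 13/√(5 + M))
z = -9/13 (z = -18*4/104 = -72*1/104 = -9/13 ≈ -0.69231)
(-251 - 288)/(√(28 + P(-15)) + z) = (-251 - 288)/(√(28 + 13/√(5 - 15)) - 9/13) = -539/(√(28 + 13/√(-10)) - 9/13) = -539/(√(28 + 13*(-I*√10/10)) - 9/13) = -539/(√(28 - 13*I*√10/10) - 9/13) = -539/(-9/13 + √(28 - 13*I*√10/10))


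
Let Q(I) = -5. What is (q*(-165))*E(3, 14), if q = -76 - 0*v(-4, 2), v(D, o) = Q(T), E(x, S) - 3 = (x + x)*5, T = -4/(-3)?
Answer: 413820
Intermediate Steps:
T = 4/3 (T = -4*(-⅓) = 4/3 ≈ 1.3333)
E(x, S) = 3 + 10*x (E(x, S) = 3 + (x + x)*5 = 3 + (2*x)*5 = 3 + 10*x)
v(D, o) = -5
q = -76 (q = -76 - 0*(-5) = -76 - 1*0 = -76 + 0 = -76)
(q*(-165))*E(3, 14) = (-76*(-165))*(3 + 10*3) = 12540*(3 + 30) = 12540*33 = 413820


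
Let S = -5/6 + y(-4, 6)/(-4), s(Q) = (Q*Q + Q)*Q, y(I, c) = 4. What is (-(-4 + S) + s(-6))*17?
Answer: -17765/6 ≈ -2960.8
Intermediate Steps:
s(Q) = Q*(Q + Q²) (s(Q) = (Q² + Q)*Q = (Q + Q²)*Q = Q*(Q + Q²))
S = -11/6 (S = -5/6 + 4/(-4) = -5*⅙ + 4*(-¼) = -⅚ - 1 = -11/6 ≈ -1.8333)
(-(-4 + S) + s(-6))*17 = (-(-4 - 11/6) + (-6)²*(1 - 6))*17 = (-1*(-35/6) + 36*(-5))*17 = (35/6 - 180)*17 = -1045/6*17 = -17765/6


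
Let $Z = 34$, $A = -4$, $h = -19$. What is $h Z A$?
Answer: $2584$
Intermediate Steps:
$h Z A = \left(-19\right) 34 \left(-4\right) = \left(-646\right) \left(-4\right) = 2584$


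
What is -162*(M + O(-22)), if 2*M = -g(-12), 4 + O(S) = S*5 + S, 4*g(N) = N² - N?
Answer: 25191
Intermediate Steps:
g(N) = -N/4 + N²/4 (g(N) = (N² - N)/4 = -N/4 + N²/4)
O(S) = -4 + 6*S (O(S) = -4 + (S*5 + S) = -4 + (5*S + S) = -4 + 6*S)
M = -39/2 (M = (-(-12)*(-1 - 12)/4)/2 = (-(-12)*(-13)/4)/2 = (-1*39)/2 = (½)*(-39) = -39/2 ≈ -19.500)
-162*(M + O(-22)) = -162*(-39/2 + (-4 + 6*(-22))) = -162*(-39/2 + (-4 - 132)) = -162*(-39/2 - 136) = -162*(-311/2) = 25191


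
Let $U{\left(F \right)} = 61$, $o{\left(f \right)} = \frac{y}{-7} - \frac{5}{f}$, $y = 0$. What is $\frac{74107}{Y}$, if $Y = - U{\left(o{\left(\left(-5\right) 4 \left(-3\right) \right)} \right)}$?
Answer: $- \frac{74107}{61} \approx -1214.9$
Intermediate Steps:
$o{\left(f \right)} = - \frac{5}{f}$ ($o{\left(f \right)} = \frac{0}{-7} - \frac{5}{f} = 0 \left(- \frac{1}{7}\right) - \frac{5}{f} = 0 - \frac{5}{f} = - \frac{5}{f}$)
$Y = -61$ ($Y = \left(-1\right) 61 = -61$)
$\frac{74107}{Y} = \frac{74107}{-61} = 74107 \left(- \frac{1}{61}\right) = - \frac{74107}{61}$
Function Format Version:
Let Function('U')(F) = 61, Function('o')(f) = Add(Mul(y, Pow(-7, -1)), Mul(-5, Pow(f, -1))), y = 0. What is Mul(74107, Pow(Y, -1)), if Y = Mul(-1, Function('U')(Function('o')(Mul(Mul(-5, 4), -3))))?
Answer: Rational(-74107, 61) ≈ -1214.9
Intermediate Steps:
Function('o')(f) = Mul(-5, Pow(f, -1)) (Function('o')(f) = Add(Mul(0, Pow(-7, -1)), Mul(-5, Pow(f, -1))) = Add(Mul(0, Rational(-1, 7)), Mul(-5, Pow(f, -1))) = Add(0, Mul(-5, Pow(f, -1))) = Mul(-5, Pow(f, -1)))
Y = -61 (Y = Mul(-1, 61) = -61)
Mul(74107, Pow(Y, -1)) = Mul(74107, Pow(-61, -1)) = Mul(74107, Rational(-1, 61)) = Rational(-74107, 61)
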